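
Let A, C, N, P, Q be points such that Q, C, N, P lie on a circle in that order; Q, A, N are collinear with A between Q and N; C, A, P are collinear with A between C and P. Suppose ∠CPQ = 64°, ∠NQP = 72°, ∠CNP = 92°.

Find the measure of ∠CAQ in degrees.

∠CAQ = 136°

1. ∠CNQ = 64°  [same arc QC]
2. ∠NCP = 72°  [same arc NP]
3. ∠CAN = 44°  [△CAN]
4. ∠CAQ = 136°  [linear pair at A on QN]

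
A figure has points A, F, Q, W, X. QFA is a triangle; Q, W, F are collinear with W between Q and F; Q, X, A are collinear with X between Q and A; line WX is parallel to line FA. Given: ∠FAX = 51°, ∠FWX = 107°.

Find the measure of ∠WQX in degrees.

1. ∠FAQ = 51°  [X on ray AQ]
2. ∠QWX = 73°  [linear pair at W on QF]
3. ∠QXW = 51°  [WX∥FA, corresponding at X]
4. ∠WQX = 56°  [△QWX]

∠WQX = 56°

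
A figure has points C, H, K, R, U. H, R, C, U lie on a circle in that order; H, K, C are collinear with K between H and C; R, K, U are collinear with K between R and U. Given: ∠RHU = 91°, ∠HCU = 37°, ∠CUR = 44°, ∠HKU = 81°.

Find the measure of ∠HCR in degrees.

∠HCR = 52°

1. ∠RCU = 89°  [cyclic HRCU, opposite ∠H+∠C]
2. ∠CRU = 47°  [△RCU]
3. ∠CKR = 81°  [vertical angles at K]
4. ∠HCR = 52°  [△RKC]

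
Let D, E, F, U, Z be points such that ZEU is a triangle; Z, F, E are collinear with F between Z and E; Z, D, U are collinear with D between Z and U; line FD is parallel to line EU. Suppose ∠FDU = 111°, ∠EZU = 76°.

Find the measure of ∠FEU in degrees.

1. ∠FDZ = 69°  [linear pair at D on ZU]
2. ∠DZF = 76°  [F on ZE, D on ZU]
3. ∠DFZ = 35°  [△ZFD]
4. ∠DFE = 145°  [linear pair at F on ZE]
5. ∠FEU = 35°  [FD∥EU, co-interior at E–F]

∠FEU = 35°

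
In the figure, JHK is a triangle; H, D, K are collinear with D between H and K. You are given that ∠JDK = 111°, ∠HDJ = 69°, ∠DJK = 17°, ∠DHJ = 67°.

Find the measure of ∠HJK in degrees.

1. ∠DKJ = 52°  [△JDK]
2. ∠JHK = 67°  [D on ray HK]
3. ∠HKJ = 52°  [D on ray KH]
4. ∠HJK = 61°  [△JHK]

∠HJK = 61°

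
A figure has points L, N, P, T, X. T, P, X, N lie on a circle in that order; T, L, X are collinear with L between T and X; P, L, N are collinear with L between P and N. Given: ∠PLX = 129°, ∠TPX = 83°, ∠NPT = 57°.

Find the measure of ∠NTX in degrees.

1. ∠TNX = 97°  [cyclic TPXN, opposite ∠P+∠N]
2. ∠NXT = 57°  [same arc TN]
3. ∠NTX = 26°  [△TXN]

∠NTX = 26°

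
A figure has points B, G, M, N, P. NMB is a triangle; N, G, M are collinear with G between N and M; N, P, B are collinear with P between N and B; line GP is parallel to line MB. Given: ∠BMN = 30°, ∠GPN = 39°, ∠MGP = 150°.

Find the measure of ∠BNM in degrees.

1. ∠NGP = 30°  [GP∥MB, corresponding at G]
2. ∠GNP = 111°  [△NGP]
3. ∠BNM = 111°  [G on NM, P on NB]

∠BNM = 111°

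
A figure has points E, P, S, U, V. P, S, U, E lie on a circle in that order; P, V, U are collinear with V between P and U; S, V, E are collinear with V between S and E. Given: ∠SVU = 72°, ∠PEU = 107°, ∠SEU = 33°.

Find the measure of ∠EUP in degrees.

1. ∠EVP = 72°  [vertical angles at V]
2. ∠EVU = 108°  [linear pair at V on PU]
3. ∠EUP = 39°  [△UVE]

∠EUP = 39°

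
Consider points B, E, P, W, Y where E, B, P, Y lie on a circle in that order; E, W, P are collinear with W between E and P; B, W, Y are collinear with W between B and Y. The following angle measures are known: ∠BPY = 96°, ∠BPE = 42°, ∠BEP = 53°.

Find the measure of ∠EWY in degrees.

∠EWY = 107°

1. ∠BEY = 84°  [cyclic EBPY, opposite ∠E+∠P]
2. ∠BYE = 42°  [same arc EB]
3. ∠EBP = 85°  [△EBP]
4. ∠EBY = 54°  [△EBY]
5. ∠EYP = 95°  [cyclic EBPY, opposite ∠B+∠Y]
6. ∠EPY = 54°  [same arc EY]
7. ∠PEY = 31°  [△EPY]
8. ∠EWY = 107°  [△EWY]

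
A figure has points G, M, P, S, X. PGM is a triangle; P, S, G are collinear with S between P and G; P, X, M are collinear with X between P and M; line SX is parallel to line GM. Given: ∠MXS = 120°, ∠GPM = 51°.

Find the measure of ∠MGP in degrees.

1. ∠PXS = 60°  [linear pair at X on PM]
2. ∠SPX = 51°  [S on PG, X on PM]
3. ∠PSX = 69°  [△PSX]
4. ∠MGP = 69°  [SX∥GM, corresponding at S]

∠MGP = 69°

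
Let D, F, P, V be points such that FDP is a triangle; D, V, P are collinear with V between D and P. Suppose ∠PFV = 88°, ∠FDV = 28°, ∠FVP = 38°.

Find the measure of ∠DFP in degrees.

1. ∠FPV = 54°  [△FVP]
2. ∠FDP = 28°  [V on ray DP]
3. ∠DPF = 54°  [V on ray PD]
4. ∠DFP = 98°  [△FDP]

∠DFP = 98°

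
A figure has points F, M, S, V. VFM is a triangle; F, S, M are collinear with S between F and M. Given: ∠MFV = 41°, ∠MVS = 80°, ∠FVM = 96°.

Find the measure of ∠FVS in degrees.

∠FVS = 16°

1. ∠FMV = 43°  [△VFM]
2. ∠SFV = 41°  [S on ray FM]
3. ∠SMV = 43°  [S on ray MF]
4. ∠MSV = 57°  [△VSM]
5. ∠FSV = 123°  [linear pair at S on FM]
6. ∠FVS = 16°  [△VFS]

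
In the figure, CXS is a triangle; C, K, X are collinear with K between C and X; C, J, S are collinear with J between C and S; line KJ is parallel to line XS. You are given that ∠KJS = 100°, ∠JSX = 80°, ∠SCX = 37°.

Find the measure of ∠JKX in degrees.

∠JKX = 117°

1. ∠CJK = 80°  [linear pair at J on CS]
2. ∠JCK = 37°  [K on CX, J on CS]
3. ∠CKJ = 63°  [△CKJ]
4. ∠JKX = 117°  [linear pair at K on CX]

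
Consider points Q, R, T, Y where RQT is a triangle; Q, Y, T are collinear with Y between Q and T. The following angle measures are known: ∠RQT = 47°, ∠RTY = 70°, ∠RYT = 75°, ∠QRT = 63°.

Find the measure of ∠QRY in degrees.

∠QRY = 28°

1. ∠RQY = 47°  [Y on ray QT]
2. ∠QYR = 105°  [linear pair at Y on QT]
3. ∠QRY = 28°  [△RQY]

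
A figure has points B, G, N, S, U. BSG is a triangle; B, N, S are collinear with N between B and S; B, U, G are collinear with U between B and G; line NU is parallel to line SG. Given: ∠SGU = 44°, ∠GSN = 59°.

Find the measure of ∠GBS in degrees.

1. ∠BGS = 44°  [U on ray GB]
2. ∠BSG = 59°  [N on ray SB]
3. ∠GBS = 77°  [△BSG]

∠GBS = 77°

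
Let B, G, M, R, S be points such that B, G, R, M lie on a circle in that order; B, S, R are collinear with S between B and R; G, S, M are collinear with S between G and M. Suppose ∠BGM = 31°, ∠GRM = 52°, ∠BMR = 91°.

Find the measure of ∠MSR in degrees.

∠MSR = 79°

1. ∠BRM = 31°  [same arc BM]
2. ∠GBM = 128°  [cyclic BGRM, opposite ∠B+∠R]
3. ∠MBR = 58°  [△BRM]
4. ∠BMG = 21°  [△BGM]
5. ∠BSM = 101°  [△BSM]
6. ∠MSR = 79°  [linear pair at S on BR]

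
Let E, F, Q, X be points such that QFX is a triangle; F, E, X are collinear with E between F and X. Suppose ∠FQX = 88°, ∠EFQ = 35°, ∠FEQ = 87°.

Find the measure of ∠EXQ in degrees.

∠EXQ = 57°

1. ∠QFX = 35°  [E on ray FX]
2. ∠FXQ = 57°  [△QFX]
3. ∠EXQ = 57°  [E on ray XF]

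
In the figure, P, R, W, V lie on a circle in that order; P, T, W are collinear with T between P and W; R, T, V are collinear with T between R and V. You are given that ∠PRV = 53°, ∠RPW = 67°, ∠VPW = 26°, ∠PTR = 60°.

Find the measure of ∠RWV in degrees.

1. ∠RVW = 67°  [same arc RW]
2. ∠VRW = 26°  [same arc WV]
3. ∠RWV = 87°  [△RWV]

∠RWV = 87°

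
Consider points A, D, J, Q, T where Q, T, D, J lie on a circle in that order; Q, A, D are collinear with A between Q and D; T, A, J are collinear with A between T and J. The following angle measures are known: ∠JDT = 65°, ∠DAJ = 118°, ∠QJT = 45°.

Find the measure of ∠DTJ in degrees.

∠DTJ = 73°

1. ∠QAT = 118°  [vertical angles at A]
2. ∠QDT = 45°  [same arc QT]
3. ∠DAT = 62°  [linear pair at A on QD]
4. ∠DTJ = 73°  [△TAD]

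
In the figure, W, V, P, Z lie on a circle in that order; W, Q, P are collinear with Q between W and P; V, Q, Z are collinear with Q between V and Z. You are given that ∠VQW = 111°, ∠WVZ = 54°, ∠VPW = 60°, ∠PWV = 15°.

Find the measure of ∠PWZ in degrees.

1. ∠PQZ = 111°  [vertical angles at Q]
2. ∠VZW = 60°  [same arc WV]
3. ∠WQZ = 69°  [linear pair at Q on WP]
4. ∠PWZ = 51°  [△WQZ]

∠PWZ = 51°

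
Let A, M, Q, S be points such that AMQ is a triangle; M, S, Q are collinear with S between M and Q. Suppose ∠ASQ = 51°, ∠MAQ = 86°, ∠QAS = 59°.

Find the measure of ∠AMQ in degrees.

1. ∠AQS = 70°  [△ASQ]
2. ∠AQM = 70°  [S on ray QM]
3. ∠AMQ = 24°  [△AMQ]

∠AMQ = 24°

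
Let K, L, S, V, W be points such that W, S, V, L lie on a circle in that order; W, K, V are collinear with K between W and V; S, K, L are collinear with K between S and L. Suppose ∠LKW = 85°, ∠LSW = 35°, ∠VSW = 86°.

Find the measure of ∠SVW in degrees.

1. ∠SKV = 85°  [vertical angles at K]
2. ∠SKW = 95°  [linear pair at K on WV]
3. ∠SWV = 50°  [△WKS]
4. ∠SVW = 44°  [△WSV]

∠SVW = 44°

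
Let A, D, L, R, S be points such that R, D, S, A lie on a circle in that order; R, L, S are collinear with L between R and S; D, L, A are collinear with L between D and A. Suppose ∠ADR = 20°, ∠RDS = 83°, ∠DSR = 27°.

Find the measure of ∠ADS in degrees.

∠ADS = 63°

1. ∠ASR = 20°  [same arc RA]
2. ∠RAS = 97°  [cyclic RDSA, opposite ∠D+∠A]
3. ∠ARS = 63°  [△RSA]
4. ∠ADS = 63°  [same arc SA]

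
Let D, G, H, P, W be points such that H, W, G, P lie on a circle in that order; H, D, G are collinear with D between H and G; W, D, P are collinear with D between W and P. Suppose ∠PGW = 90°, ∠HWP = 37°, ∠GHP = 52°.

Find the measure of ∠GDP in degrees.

∠GDP = 105°

1. ∠PHW = 90°  [cyclic HWGP, opposite ∠H+∠G]
2. ∠HPW = 53°  [△HWP]
3. ∠HDP = 75°  [△HDP]
4. ∠GDP = 105°  [linear pair at D on HG]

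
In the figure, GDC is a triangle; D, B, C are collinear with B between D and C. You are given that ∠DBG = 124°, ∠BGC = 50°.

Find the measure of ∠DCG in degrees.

∠DCG = 74°

1. ∠CBG = 56°  [linear pair at B on DC]
2. ∠BCG = 74°  [△GBC]
3. ∠DCG = 74°  [B on ray CD]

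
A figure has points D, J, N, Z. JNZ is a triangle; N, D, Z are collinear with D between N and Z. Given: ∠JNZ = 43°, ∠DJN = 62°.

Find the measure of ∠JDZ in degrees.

∠JDZ = 105°

1. ∠DNJ = 43°  [D on ray NZ]
2. ∠JDN = 75°  [△JND]
3. ∠JDZ = 105°  [linear pair at D on NZ]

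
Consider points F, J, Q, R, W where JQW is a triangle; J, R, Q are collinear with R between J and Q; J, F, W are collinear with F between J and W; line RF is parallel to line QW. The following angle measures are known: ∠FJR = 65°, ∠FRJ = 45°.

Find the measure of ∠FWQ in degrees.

1. ∠JFR = 70°  [△JRF]
2. ∠RFW = 110°  [linear pair at F on JW]
3. ∠FWQ = 70°  [RF∥QW, co-interior at W–F]

∠FWQ = 70°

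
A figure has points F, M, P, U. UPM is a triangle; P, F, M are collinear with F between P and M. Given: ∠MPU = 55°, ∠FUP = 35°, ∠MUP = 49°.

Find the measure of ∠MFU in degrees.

1. ∠FPU = 55°  [F on ray PM]
2. ∠PFU = 90°  [△UPF]
3. ∠MFU = 90°  [linear pair at F on PM]

∠MFU = 90°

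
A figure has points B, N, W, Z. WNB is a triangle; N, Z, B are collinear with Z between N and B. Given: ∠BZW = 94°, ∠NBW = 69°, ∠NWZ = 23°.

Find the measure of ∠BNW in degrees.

1. ∠NZW = 86°  [linear pair at Z on NB]
2. ∠WNZ = 71°  [△WNZ]
3. ∠BNW = 71°  [Z on ray NB]

∠BNW = 71°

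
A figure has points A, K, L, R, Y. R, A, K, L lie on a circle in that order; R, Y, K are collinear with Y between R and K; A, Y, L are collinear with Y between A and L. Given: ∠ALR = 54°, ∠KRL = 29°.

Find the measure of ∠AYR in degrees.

∠AYR = 83°

1. ∠AKR = 54°  [same arc RA]
2. ∠KAL = 29°  [same arc KL]
3. ∠AYK = 97°  [△AYK]
4. ∠AYR = 83°  [linear pair at Y on RK]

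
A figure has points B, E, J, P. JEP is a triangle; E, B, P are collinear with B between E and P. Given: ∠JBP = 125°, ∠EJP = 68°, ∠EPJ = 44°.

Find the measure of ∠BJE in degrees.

∠BJE = 57°

1. ∠EBJ = 55°  [linear pair at B on EP]
2. ∠JEP = 68°  [△JEP]
3. ∠BEJ = 68°  [B on ray EP]
4. ∠BJE = 57°  [△JEB]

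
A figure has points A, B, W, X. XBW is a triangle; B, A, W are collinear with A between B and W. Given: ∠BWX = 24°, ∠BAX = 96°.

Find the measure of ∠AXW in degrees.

1. ∠AWX = 24°  [A on ray WB]
2. ∠WAX = 84°  [linear pair at A on BW]
3. ∠AXW = 72°  [△XAW]

∠AXW = 72°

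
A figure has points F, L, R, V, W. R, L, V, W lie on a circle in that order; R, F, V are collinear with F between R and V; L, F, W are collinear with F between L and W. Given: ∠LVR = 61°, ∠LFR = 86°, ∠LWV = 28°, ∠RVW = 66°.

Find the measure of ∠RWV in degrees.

1. ∠LRV = 28°  [same arc LV]
2. ∠RLV = 91°  [△RLV]
3. ∠RWV = 89°  [cyclic RLVW, opposite ∠L+∠W]

∠RWV = 89°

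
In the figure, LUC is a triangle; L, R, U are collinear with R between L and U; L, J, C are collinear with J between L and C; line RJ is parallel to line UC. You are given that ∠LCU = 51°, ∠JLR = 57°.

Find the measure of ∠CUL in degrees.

1. ∠LJR = 51°  [RJ∥UC, corresponding at J]
2. ∠JRL = 72°  [△LRJ]
3. ∠CUL = 72°  [RJ∥UC, corresponding at R]

∠CUL = 72°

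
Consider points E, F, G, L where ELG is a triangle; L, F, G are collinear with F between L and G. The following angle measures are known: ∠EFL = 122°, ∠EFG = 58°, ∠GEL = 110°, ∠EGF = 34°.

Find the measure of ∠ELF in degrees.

1. ∠EGL = 34°  [F on ray GL]
2. ∠ELG = 36°  [△ELG]
3. ∠ELF = 36°  [F on ray LG]

∠ELF = 36°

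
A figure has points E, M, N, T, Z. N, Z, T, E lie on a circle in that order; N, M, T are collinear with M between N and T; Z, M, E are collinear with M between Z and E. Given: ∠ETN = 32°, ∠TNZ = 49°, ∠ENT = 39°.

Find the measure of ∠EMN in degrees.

1. ∠TEZ = 49°  [same arc ZT]
2. ∠EMT = 99°  [△TME]
3. ∠EMN = 81°  [linear pair at M on NT]

∠EMN = 81°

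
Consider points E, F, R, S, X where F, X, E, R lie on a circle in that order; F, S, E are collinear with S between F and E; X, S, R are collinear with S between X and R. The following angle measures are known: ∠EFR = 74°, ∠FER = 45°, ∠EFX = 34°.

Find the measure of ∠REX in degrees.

1. ∠EXR = 74°  [same arc ER]
2. ∠ERX = 34°  [same arc XE]
3. ∠REX = 72°  [△XER]

∠REX = 72°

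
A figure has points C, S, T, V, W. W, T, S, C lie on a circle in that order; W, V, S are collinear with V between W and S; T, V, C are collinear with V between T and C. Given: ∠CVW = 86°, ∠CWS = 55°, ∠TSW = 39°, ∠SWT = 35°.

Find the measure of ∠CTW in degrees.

∠CTW = 51°

1. ∠SVT = 86°  [vertical angles at V]
2. ∠TVW = 94°  [linear pair at V on WS]
3. ∠CTW = 51°  [△WVT]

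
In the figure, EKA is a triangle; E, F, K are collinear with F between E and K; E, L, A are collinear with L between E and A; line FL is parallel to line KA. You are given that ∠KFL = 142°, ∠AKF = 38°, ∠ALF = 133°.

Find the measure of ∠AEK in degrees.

∠AEK = 95°

1. ∠EFL = 38°  [linear pair at F on EK]
2. ∠ELF = 47°  [linear pair at L on EA]
3. ∠FEL = 95°  [△EFL]
4. ∠AEK = 95°  [F on EK, L on EA]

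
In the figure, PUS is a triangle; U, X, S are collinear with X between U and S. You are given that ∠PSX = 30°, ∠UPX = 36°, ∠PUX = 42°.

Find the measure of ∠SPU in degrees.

1. ∠PSU = 30°  [X on ray SU]
2. ∠PUS = 42°  [X on ray US]
3. ∠SPU = 108°  [△PUS]

∠SPU = 108°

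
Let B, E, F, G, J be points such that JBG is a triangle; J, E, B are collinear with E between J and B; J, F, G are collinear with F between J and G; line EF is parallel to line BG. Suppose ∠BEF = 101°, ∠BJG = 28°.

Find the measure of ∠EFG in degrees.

1. ∠FEJ = 79°  [linear pair at E on JB]
2. ∠EJF = 28°  [E on JB, F on JG]
3. ∠EFJ = 73°  [△JEF]
4. ∠EFG = 107°  [linear pair at F on JG]

∠EFG = 107°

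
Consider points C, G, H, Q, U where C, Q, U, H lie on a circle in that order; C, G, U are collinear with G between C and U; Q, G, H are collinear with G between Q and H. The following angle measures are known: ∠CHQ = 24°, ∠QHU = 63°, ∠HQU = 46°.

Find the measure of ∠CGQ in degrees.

∠CGQ = 70°

1. ∠CUQ = 24°  [same arc CQ]
2. ∠QGU = 110°  [△QGU]
3. ∠CGQ = 70°  [linear pair at G on CU]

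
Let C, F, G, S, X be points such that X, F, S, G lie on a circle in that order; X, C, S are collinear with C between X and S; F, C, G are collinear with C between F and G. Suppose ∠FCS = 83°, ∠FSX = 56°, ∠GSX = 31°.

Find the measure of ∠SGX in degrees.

∠SGX = 108°

1. ∠GCX = 83°  [vertical angles at C]
2. ∠FGX = 56°  [same arc XF]
3. ∠GXS = 41°  [△XCG]
4. ∠SGX = 108°  [△XSG]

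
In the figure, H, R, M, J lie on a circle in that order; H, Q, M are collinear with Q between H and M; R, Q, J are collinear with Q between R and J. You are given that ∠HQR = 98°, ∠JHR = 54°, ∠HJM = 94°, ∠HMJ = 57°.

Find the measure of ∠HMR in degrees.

1. ∠JQM = 98°  [vertical angles at Q]
2. ∠MQR = 82°  [linear pair at Q on HM]
3. ∠JMR = 126°  [cyclic HRMJ, opposite ∠H+∠M]
4. ∠MJR = 25°  [△MQJ]
5. ∠JRM = 29°  [△RMJ]
6. ∠HMR = 69°  [△RQM]

∠HMR = 69°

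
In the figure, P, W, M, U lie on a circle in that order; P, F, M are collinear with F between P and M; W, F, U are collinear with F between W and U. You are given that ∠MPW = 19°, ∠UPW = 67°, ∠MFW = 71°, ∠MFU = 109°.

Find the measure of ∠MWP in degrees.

∠MWP = 100°

1. ∠MUW = 19°  [same arc WM]
2. ∠UMW = 113°  [cyclic PWMU, opposite ∠P+∠M]
3. ∠MWU = 48°  [△WMU]
4. ∠PMW = 61°  [△WFM]
5. ∠MWP = 100°  [△PWM]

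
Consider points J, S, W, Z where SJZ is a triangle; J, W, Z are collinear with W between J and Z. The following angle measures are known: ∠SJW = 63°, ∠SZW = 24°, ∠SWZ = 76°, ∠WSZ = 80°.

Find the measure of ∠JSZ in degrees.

1. ∠SJZ = 63°  [W on ray JZ]
2. ∠JZS = 24°  [W on ray ZJ]
3. ∠JSZ = 93°  [△SJZ]

∠JSZ = 93°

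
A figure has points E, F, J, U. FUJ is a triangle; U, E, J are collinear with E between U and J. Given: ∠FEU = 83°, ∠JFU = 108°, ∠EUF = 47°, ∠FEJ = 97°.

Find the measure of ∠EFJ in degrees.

1. ∠FUJ = 47°  [E on ray UJ]
2. ∠FJU = 25°  [△FUJ]
3. ∠EJF = 25°  [E on ray JU]
4. ∠EFJ = 58°  [△FEJ]

∠EFJ = 58°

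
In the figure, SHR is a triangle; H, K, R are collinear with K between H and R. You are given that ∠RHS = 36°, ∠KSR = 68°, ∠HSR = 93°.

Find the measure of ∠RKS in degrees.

∠RKS = 61°

1. ∠HRS = 51°  [△SHR]
2. ∠KRS = 51°  [K on ray RH]
3. ∠RKS = 61°  [△SKR]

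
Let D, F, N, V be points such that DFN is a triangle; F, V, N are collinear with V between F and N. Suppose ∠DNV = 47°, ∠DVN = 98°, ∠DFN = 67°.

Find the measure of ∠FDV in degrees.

1. ∠DVF = 82°  [linear pair at V on FN]
2. ∠DFV = 67°  [V on ray FN]
3. ∠FDV = 31°  [△DFV]

∠FDV = 31°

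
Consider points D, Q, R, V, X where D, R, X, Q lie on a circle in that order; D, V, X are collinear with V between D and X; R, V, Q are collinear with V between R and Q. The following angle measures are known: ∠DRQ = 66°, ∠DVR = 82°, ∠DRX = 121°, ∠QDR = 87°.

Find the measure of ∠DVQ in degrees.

1. ∠DXQ = 66°  [same arc DQ]
2. ∠DQR = 27°  [△DRQ]
3. ∠DQX = 59°  [cyclic DRXQ, opposite ∠R+∠Q]
4. ∠QDX = 55°  [△DXQ]
5. ∠DVQ = 98°  [△DVQ]

∠DVQ = 98°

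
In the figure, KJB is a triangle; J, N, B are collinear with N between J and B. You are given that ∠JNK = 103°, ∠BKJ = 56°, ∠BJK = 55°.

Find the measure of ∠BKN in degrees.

∠BKN = 34°

1. ∠BNK = 77°  [linear pair at N on JB]
2. ∠JBK = 69°  [△KJB]
3. ∠KBN = 69°  [N on ray BJ]
4. ∠BKN = 34°  [△KNB]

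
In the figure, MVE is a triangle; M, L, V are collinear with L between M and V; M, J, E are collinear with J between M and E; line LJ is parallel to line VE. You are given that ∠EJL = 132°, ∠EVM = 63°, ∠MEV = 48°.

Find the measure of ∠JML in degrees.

∠JML = 69°

1. ∠LJM = 48°  [linear pair at J on ME]
2. ∠JLM = 63°  [LJ∥VE, corresponding at L]
3. ∠JML = 69°  [△MLJ]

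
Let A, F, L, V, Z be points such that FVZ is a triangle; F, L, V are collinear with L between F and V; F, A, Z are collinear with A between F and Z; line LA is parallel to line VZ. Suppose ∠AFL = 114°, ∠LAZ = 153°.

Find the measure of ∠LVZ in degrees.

∠LVZ = 39°

1. ∠FAL = 27°  [linear pair at A on FZ]
2. ∠ALF = 39°  [△FLA]
3. ∠ALV = 141°  [linear pair at L on FV]
4. ∠LVZ = 39°  [LA∥VZ, co-interior at V–L]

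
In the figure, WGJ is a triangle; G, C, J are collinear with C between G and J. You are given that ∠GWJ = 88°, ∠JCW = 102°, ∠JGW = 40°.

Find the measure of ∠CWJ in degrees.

∠CWJ = 26°

1. ∠GJW = 52°  [△WGJ]
2. ∠CJW = 52°  [C on ray JG]
3. ∠CWJ = 26°  [△WCJ]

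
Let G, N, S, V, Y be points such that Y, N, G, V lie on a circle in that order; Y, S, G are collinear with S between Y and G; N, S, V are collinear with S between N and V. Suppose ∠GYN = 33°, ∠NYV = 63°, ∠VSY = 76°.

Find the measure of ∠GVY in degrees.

∠GVY = 107°

1. ∠GVN = 33°  [same arc NG]
2. ∠NGV = 117°  [cyclic YNGV, opposite ∠Y+∠G]
3. ∠GSV = 104°  [linear pair at S on YG]
4. ∠GNV = 30°  [△NGV]
5. ∠VGY = 43°  [△GSV]
6. ∠GYV = 30°  [same arc GV]
7. ∠GVY = 107°  [△YGV]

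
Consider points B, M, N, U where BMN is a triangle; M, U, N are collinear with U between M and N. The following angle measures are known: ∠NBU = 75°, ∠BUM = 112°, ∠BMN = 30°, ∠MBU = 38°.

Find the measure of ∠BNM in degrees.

∠BNM = 37°

1. ∠BUN = 68°  [linear pair at U on MN]
2. ∠BNU = 37°  [△BUN]
3. ∠BNM = 37°  [U on ray NM]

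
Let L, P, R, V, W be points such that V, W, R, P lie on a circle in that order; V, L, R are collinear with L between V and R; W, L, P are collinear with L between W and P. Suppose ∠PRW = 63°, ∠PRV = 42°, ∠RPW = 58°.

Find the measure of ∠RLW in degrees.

∠RLW = 100°

1. ∠PWV = 42°  [same arc VP]
2. ∠RVW = 58°  [same arc WR]
3. ∠VLW = 80°  [△VLW]
4. ∠RLW = 100°  [linear pair at L on VR]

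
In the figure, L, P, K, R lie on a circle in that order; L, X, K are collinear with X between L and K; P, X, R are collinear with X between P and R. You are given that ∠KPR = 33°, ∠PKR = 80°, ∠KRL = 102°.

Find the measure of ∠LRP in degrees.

∠LRP = 35°

1. ∠KRP = 67°  [△PKR]
2. ∠KPL = 78°  [cyclic LPKR, opposite ∠P+∠R]
3. ∠KLP = 67°  [same arc PK]
4. ∠LKP = 35°  [△LPK]
5. ∠LRP = 35°  [same arc LP]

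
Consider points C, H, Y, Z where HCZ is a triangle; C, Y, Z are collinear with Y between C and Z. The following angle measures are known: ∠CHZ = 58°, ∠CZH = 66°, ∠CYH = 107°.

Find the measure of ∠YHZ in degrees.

∠YHZ = 41°

1. ∠HZY = 66°  [Y on ray ZC]
2. ∠HYZ = 73°  [linear pair at Y on CZ]
3. ∠YHZ = 41°  [△HYZ]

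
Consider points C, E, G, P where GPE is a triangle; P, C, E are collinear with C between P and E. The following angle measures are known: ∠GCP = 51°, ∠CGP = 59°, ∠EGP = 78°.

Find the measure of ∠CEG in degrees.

∠CEG = 32°

1. ∠CPG = 70°  [△GPC]
2. ∠EPG = 70°  [C on ray PE]
3. ∠GEP = 32°  [△GPE]
4. ∠CEG = 32°  [C on ray EP]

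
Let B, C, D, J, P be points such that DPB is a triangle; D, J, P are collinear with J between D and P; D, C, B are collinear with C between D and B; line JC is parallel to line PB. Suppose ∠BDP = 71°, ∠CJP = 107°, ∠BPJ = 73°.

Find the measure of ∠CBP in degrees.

1. ∠BPD = 73°  [J on ray PD]
2. ∠DBP = 36°  [△DPB]
3. ∠CBP = 36°  [C on ray BD]

∠CBP = 36°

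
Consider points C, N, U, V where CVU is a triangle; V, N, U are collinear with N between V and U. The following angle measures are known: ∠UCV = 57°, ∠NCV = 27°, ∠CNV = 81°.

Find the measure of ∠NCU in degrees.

1. ∠CVN = 72°  [△CVN]
2. ∠CNU = 99°  [linear pair at N on VU]
3. ∠CVU = 72°  [N on ray VU]
4. ∠CUV = 51°  [△CVU]
5. ∠CUN = 51°  [N on ray UV]
6. ∠NCU = 30°  [△CNU]

∠NCU = 30°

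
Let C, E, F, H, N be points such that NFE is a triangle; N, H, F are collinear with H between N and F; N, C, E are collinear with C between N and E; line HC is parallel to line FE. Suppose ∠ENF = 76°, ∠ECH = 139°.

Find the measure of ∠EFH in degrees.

∠EFH = 63°

1. ∠CNH = 76°  [H on NF, C on NE]
2. ∠HCN = 41°  [linear pair at C on NE]
3. ∠CHN = 63°  [△NHC]
4. ∠CHF = 117°  [linear pair at H on NF]
5. ∠EFH = 63°  [HC∥FE, co-interior at F–H]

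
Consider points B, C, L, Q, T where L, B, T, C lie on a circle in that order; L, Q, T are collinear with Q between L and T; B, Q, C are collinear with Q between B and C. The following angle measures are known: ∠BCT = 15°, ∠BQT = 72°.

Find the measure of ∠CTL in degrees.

1. ∠BLT = 15°  [same arc BT]
2. ∠BQL = 108°  [linear pair at Q on LT]
3. ∠CBL = 57°  [△LQB]
4. ∠CTL = 57°  [same arc LC]

∠CTL = 57°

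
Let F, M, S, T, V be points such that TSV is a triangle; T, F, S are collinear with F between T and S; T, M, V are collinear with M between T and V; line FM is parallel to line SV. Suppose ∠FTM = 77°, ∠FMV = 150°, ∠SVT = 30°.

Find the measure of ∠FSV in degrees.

∠FSV = 73°

1. ∠STV = 77°  [F on TS, M on TV]
2. ∠TSV = 73°  [△TSV]
3. ∠FSV = 73°  [F on ray ST]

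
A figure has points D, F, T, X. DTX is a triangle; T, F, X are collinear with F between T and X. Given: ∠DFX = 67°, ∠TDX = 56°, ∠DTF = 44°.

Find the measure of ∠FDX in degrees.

1. ∠DTX = 44°  [F on ray TX]
2. ∠DXT = 80°  [△DTX]
3. ∠DXF = 80°  [F on ray XT]
4. ∠FDX = 33°  [△DFX]

∠FDX = 33°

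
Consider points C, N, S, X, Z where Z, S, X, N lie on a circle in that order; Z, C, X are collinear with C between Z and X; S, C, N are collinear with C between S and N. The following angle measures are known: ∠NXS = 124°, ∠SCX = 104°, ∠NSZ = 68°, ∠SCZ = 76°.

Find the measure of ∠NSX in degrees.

1. ∠NZS = 56°  [cyclic ZSXN, opposite ∠Z+∠X]
2. ∠NCZ = 104°  [vertical angles at C]
3. ∠SNZ = 56°  [△ZSN]
4. ∠NZX = 20°  [△ZCN]
5. ∠NSX = 20°  [same arc XN]

∠NSX = 20°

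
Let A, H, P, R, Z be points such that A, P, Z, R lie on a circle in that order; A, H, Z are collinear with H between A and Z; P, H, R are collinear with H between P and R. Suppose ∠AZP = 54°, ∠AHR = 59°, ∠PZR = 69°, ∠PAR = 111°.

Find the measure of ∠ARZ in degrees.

1. ∠ARP = 54°  [same arc AP]
2. ∠RAZ = 67°  [△AHR]
3. ∠APR = 15°  [△APR]
4. ∠AZR = 15°  [same arc AR]
5. ∠ARZ = 98°  [△AZR]

∠ARZ = 98°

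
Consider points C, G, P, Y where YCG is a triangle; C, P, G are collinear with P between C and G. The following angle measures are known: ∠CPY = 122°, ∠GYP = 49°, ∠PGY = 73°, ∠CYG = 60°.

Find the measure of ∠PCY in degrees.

1. ∠CGY = 73°  [P on ray GC]
2. ∠GCY = 47°  [△YCG]
3. ∠PCY = 47°  [P on ray CG]

∠PCY = 47°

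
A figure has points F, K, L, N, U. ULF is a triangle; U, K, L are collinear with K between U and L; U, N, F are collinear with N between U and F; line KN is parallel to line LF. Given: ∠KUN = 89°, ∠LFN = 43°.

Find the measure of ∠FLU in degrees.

∠FLU = 48°

1. ∠FUL = 89°  [K on UL, N on UF]
2. ∠LFU = 43°  [N on ray FU]
3. ∠FLU = 48°  [△ULF]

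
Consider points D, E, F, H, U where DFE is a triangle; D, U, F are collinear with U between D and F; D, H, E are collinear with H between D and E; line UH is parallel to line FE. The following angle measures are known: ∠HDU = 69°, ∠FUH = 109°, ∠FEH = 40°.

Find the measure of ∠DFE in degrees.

∠DFE = 71°

1. ∠EDF = 69°  [U on DF, H on DE]
2. ∠DEF = 40°  [H on ray ED]
3. ∠DFE = 71°  [△DFE]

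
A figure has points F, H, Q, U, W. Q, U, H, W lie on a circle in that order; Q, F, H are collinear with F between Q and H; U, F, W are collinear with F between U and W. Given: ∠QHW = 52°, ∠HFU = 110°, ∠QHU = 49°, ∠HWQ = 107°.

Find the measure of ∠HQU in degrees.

∠HQU = 58°

1. ∠QUW = 52°  [same arc QW]
2. ∠QFU = 70°  [linear pair at F on QH]
3. ∠HQU = 58°  [△QFU]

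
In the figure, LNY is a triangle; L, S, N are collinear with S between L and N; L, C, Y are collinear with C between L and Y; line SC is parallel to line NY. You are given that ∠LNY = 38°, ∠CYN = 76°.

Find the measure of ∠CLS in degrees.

∠CLS = 66°

1. ∠LYN = 76°  [C on ray YL]
2. ∠NLY = 66°  [△LNY]
3. ∠CLS = 66°  [S on LN, C on LY]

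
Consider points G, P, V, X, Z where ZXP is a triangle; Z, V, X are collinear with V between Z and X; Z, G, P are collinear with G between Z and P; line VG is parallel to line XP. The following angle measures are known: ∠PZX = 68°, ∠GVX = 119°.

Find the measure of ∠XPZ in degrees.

∠XPZ = 51°

1. ∠GZV = 68°  [V on ZX, G on ZP]
2. ∠GVZ = 61°  [linear pair at V on ZX]
3. ∠VGZ = 51°  [△ZVG]
4. ∠XPZ = 51°  [VG∥XP, corresponding at G]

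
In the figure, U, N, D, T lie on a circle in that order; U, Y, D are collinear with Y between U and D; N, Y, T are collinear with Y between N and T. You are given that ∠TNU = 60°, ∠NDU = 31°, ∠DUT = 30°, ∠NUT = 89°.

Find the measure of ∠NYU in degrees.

1. ∠DNT = 30°  [same arc DT]
2. ∠DYN = 119°  [△NYD]
3. ∠NYU = 61°  [linear pair at Y on UD]

∠NYU = 61°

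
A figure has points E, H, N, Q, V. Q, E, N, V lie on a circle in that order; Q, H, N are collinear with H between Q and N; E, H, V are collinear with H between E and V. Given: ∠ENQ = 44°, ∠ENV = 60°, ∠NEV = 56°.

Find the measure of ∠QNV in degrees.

1. ∠EVQ = 44°  [same arc QE]
2. ∠EQV = 120°  [cyclic QENV, opposite ∠Q+∠N]
3. ∠QEV = 16°  [△QEV]
4. ∠QNV = 16°  [same arc QV]

∠QNV = 16°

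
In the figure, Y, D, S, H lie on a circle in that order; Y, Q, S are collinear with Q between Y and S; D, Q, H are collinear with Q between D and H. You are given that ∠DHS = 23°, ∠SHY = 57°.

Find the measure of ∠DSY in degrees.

1. ∠DYS = 23°  [same arc DS]
2. ∠SDY = 123°  [cyclic YDSH, opposite ∠D+∠H]
3. ∠DSY = 34°  [△YDS]

∠DSY = 34°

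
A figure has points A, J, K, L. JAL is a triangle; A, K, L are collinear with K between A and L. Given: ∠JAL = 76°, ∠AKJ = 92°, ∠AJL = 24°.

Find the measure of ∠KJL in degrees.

1. ∠ALJ = 80°  [△JAL]
2. ∠JKL = 88°  [linear pair at K on AL]
3. ∠JLK = 80°  [K on ray LA]
4. ∠KJL = 12°  [△JKL]

∠KJL = 12°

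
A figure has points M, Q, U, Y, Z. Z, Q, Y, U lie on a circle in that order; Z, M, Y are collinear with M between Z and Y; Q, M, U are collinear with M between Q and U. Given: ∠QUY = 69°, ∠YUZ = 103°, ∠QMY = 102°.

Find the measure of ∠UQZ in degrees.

1. ∠QZY = 69°  [same arc QY]
2. ∠QMZ = 78°  [linear pair at M on ZY]
3. ∠UQZ = 33°  [△ZMQ]

∠UQZ = 33°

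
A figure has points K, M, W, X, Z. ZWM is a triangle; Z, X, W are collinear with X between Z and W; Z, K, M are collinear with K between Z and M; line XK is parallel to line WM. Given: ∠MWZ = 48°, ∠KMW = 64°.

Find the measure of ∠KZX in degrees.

1. ∠WMZ = 64°  [K on ray MZ]
2. ∠MZW = 68°  [△ZWM]
3. ∠KZX = 68°  [X on ZW, K on ZM]

∠KZX = 68°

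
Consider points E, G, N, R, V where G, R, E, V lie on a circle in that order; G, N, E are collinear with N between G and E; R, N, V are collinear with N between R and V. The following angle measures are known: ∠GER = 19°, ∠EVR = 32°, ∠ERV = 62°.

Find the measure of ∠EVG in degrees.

∠EVG = 51°

1. ∠EGR = 32°  [same arc RE]
2. ∠ERG = 129°  [△GRE]
3. ∠EVG = 51°  [cyclic GREV, opposite ∠R+∠V]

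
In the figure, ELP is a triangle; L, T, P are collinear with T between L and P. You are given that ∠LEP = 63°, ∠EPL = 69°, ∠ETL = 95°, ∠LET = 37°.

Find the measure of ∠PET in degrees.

1. ∠EPT = 69°  [T on ray PL]
2. ∠ETP = 85°  [linear pair at T on LP]
3. ∠PET = 26°  [△ETP]

∠PET = 26°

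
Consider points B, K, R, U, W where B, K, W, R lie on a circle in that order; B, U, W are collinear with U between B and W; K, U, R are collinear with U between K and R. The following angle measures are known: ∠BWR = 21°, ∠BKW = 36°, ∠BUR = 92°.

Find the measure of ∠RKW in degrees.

1. ∠BRW = 144°  [cyclic BKWR, opposite ∠K+∠R]
2. ∠RBW = 15°  [△BWR]
3. ∠RKW = 15°  [same arc WR]

∠RKW = 15°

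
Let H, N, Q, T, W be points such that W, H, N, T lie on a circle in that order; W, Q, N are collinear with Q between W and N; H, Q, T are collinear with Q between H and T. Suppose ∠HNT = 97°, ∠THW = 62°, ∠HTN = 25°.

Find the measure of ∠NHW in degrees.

∠NHW = 120°

1. ∠HWT = 83°  [cyclic WHNT, opposite ∠W+∠N]
2. ∠HTW = 35°  [△WHT]
3. ∠HWN = 25°  [same arc HN]
4. ∠HNW = 35°  [same arc WH]
5. ∠NHW = 120°  [△WHN]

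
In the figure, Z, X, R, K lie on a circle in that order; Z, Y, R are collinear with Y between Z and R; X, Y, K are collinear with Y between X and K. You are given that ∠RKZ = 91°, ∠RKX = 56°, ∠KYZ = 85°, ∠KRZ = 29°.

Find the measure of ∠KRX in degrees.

∠KRX = 64°

1. ∠KZR = 60°  [△ZRK]
2. ∠KXR = 60°  [same arc RK]
3. ∠KRX = 64°  [△XRK]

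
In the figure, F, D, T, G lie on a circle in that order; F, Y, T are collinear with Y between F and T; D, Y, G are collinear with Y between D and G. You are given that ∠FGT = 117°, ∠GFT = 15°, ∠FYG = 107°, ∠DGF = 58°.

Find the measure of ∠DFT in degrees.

∠DFT = 59°

1. ∠FDT = 63°  [cyclic FDTG, opposite ∠D+∠G]
2. ∠DTF = 58°  [same arc FD]
3. ∠DFT = 59°  [△FDT]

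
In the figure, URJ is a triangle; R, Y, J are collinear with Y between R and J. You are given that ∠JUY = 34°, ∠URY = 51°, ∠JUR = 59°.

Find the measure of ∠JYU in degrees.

1. ∠JRU = 51°  [Y on ray RJ]
2. ∠RJU = 70°  [△URJ]
3. ∠UJY = 70°  [Y on ray JR]
4. ∠JYU = 76°  [△UYJ]

∠JYU = 76°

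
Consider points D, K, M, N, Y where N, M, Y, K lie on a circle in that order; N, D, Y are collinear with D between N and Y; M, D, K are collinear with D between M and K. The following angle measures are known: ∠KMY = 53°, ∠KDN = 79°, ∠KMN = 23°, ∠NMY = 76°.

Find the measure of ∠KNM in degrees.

1. ∠KNY = 53°  [same arc YK]
2. ∠MKN = 48°  [△NDK]
3. ∠KNM = 109°  [△NMK]

∠KNM = 109°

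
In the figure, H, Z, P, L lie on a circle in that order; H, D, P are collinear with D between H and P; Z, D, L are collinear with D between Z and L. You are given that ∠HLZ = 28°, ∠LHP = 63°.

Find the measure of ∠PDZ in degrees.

1. ∠HPZ = 28°  [same arc HZ]
2. ∠LZP = 63°  [same arc PL]
3. ∠PDZ = 89°  [△ZDP]

∠PDZ = 89°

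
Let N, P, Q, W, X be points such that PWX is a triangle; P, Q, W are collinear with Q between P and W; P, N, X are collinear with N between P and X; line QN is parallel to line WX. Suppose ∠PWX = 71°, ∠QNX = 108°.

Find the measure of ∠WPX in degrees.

1. ∠NQP = 71°  [QN∥WX, corresponding at Q]
2. ∠PNQ = 72°  [linear pair at N on PX]
3. ∠NPQ = 37°  [△PQN]
4. ∠WPX = 37°  [Q on PW, N on PX]

∠WPX = 37°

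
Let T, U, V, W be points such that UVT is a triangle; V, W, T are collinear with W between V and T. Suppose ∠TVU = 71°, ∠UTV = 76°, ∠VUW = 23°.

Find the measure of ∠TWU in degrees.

1. ∠UVW = 71°  [W on ray VT]
2. ∠UWV = 86°  [△UVW]
3. ∠TWU = 94°  [linear pair at W on VT]

∠TWU = 94°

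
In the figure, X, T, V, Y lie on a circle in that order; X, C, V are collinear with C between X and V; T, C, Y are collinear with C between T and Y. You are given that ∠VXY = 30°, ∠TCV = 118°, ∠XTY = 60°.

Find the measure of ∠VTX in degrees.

1. ∠VTY = 30°  [same arc VY]
2. ∠TCX = 62°  [linear pair at C on XV]
3. ∠TVX = 32°  [△TCV]
4. ∠TXV = 58°  [△XCT]
5. ∠VTX = 90°  [△XTV]

∠VTX = 90°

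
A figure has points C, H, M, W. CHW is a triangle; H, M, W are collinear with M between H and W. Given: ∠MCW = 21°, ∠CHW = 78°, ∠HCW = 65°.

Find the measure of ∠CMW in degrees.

∠CMW = 122°

1. ∠CWH = 37°  [△CHW]
2. ∠CWM = 37°  [M on ray WH]
3. ∠CMW = 122°  [△CMW]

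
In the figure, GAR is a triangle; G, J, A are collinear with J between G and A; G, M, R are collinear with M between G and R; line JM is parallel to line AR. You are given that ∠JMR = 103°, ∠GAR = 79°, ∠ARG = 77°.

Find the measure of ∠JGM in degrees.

∠JGM = 24°

1. ∠GMJ = 77°  [linear pair at M on GR]
2. ∠GJM = 79°  [JM∥AR, corresponding at J]
3. ∠JGM = 24°  [△GJM]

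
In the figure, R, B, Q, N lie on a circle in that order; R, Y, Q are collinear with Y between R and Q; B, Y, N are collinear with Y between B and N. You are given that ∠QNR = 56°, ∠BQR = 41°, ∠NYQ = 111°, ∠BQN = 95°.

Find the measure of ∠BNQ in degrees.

1. ∠QBR = 124°  [cyclic RBQN, opposite ∠B+∠N]
2. ∠BRQ = 15°  [△RBQ]
3. ∠BNQ = 15°  [same arc BQ]

∠BNQ = 15°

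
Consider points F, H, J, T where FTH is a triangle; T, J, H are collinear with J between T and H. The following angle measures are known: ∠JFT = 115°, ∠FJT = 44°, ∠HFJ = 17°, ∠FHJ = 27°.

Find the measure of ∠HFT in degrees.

1. ∠FTJ = 21°  [△FTJ]
2. ∠FHT = 27°  [J on ray HT]
3. ∠FTH = 21°  [J on ray TH]
4. ∠HFT = 132°  [△FTH]

∠HFT = 132°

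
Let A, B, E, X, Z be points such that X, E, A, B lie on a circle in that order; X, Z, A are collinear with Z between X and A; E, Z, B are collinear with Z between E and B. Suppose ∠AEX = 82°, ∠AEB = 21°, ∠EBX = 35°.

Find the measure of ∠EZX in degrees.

1. ∠ABX = 98°  [cyclic XEAB, opposite ∠E+∠B]
2. ∠AXB = 21°  [same arc AB]
3. ∠EAX = 35°  [same arc XE]
4. ∠BAX = 61°  [△XAB]
5. ∠AXE = 63°  [△XEA]
6. ∠BEX = 61°  [same arc XB]
7. ∠EZX = 56°  [△XZE]

∠EZX = 56°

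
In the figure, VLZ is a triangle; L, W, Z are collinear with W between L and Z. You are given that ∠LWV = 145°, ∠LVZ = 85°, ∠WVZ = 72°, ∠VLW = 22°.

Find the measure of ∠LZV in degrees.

1. ∠VWZ = 35°  [linear pair at W on LZ]
2. ∠VZW = 73°  [△VWZ]
3. ∠LZV = 73°  [W on ray ZL]

∠LZV = 73°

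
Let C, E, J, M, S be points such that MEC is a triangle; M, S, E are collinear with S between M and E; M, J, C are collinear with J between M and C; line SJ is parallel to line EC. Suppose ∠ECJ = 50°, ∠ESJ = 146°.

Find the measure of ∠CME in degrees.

∠CME = 96°

1. ∠ECM = 50°  [J on ray CM]
2. ∠JSM = 34°  [linear pair at S on ME]
3. ∠MJS = 50°  [SJ∥EC, corresponding at J]
4. ∠JMS = 96°  [△MSJ]
5. ∠CME = 96°  [S on ME, J on MC]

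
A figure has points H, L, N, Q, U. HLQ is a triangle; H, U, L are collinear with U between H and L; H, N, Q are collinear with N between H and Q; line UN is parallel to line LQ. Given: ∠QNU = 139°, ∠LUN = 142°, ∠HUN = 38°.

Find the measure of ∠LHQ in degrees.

∠LHQ = 101°

1. ∠HNU = 41°  [linear pair at N on HQ]
2. ∠NHU = 101°  [△HUN]
3. ∠LHQ = 101°  [U on HL, N on HQ]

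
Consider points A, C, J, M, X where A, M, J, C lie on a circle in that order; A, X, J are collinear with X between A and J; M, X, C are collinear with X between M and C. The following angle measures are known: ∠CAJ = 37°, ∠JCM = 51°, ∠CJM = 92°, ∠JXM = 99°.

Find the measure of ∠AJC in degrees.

∠AJC = 48°

1. ∠JAM = 51°  [same arc MJ]
2. ∠AXM = 81°  [linear pair at X on AJ]
3. ∠AMC = 48°  [△AXM]
4. ∠AJC = 48°  [same arc AC]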